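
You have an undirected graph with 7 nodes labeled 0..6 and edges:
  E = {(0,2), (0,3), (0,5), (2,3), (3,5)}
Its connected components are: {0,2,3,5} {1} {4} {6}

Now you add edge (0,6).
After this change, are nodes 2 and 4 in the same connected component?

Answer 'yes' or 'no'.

Initial components: {0,2,3,5} {1} {4} {6}
Adding edge (0,6): merges {0,2,3,5} and {6}.
New components: {0,2,3,5,6} {1} {4}
Are 2 and 4 in the same component? no

Answer: no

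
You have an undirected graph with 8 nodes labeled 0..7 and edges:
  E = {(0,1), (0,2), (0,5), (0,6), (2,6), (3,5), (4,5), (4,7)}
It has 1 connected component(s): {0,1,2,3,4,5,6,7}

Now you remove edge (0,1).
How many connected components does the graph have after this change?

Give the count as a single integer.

Answer: 2

Derivation:
Initial component count: 1
Remove (0,1): it was a bridge. Count increases: 1 -> 2.
  After removal, components: {0,2,3,4,5,6,7} {1}
New component count: 2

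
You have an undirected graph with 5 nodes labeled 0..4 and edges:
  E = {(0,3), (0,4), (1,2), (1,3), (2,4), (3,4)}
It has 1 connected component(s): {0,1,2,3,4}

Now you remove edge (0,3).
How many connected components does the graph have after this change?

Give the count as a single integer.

Answer: 1

Derivation:
Initial component count: 1
Remove (0,3): not a bridge. Count unchanged: 1.
  After removal, components: {0,1,2,3,4}
New component count: 1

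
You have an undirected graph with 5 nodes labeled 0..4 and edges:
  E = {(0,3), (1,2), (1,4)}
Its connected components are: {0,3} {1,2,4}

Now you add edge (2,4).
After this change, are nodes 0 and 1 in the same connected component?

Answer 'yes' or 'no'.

Initial components: {0,3} {1,2,4}
Adding edge (2,4): both already in same component {1,2,4}. No change.
New components: {0,3} {1,2,4}
Are 0 and 1 in the same component? no

Answer: no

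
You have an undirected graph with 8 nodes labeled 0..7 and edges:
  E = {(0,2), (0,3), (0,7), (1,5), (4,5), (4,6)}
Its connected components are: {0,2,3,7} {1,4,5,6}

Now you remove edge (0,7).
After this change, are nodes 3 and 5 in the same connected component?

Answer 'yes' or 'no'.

Answer: no

Derivation:
Initial components: {0,2,3,7} {1,4,5,6}
Removing edge (0,7): it was a bridge — component count 2 -> 3.
New components: {0,2,3} {1,4,5,6} {7}
Are 3 and 5 in the same component? no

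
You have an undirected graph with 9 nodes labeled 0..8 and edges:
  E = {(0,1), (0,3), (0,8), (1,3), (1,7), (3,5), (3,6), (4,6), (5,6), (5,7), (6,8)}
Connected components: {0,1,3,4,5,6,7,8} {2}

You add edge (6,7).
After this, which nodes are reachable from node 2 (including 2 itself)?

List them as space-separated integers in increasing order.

Answer: 2

Derivation:
Before: nodes reachable from 2: {2}
Adding (6,7): both endpoints already in same component. Reachability from 2 unchanged.
After: nodes reachable from 2: {2}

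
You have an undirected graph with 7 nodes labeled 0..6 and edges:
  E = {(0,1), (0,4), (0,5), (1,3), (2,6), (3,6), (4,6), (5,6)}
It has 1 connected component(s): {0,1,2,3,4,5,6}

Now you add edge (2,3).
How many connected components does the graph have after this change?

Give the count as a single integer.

Answer: 1

Derivation:
Initial component count: 1
Add (2,3): endpoints already in same component. Count unchanged: 1.
New component count: 1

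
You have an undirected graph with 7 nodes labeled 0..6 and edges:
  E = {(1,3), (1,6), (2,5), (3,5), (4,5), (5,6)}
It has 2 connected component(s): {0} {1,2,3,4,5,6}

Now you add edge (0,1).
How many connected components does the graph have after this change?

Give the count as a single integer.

Initial component count: 2
Add (0,1): merges two components. Count decreases: 2 -> 1.
New component count: 1

Answer: 1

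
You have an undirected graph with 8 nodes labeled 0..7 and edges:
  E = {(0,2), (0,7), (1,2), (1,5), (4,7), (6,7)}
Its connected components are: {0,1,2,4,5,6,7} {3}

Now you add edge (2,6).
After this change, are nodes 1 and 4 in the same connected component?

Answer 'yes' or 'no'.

Answer: yes

Derivation:
Initial components: {0,1,2,4,5,6,7} {3}
Adding edge (2,6): both already in same component {0,1,2,4,5,6,7}. No change.
New components: {0,1,2,4,5,6,7} {3}
Are 1 and 4 in the same component? yes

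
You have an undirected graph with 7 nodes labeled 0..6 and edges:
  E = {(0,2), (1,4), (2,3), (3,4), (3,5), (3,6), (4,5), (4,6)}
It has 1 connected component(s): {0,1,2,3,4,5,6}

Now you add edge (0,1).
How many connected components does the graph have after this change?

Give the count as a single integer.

Answer: 1

Derivation:
Initial component count: 1
Add (0,1): endpoints already in same component. Count unchanged: 1.
New component count: 1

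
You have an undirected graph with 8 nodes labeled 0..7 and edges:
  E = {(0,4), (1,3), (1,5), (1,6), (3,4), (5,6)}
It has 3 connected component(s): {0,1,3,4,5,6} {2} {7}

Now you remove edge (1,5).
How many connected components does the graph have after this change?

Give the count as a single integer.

Answer: 3

Derivation:
Initial component count: 3
Remove (1,5): not a bridge. Count unchanged: 3.
  After removal, components: {0,1,3,4,5,6} {2} {7}
New component count: 3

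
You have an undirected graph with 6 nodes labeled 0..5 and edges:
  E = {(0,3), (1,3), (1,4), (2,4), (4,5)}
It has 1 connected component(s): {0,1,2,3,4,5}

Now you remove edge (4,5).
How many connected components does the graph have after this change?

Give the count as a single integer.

Answer: 2

Derivation:
Initial component count: 1
Remove (4,5): it was a bridge. Count increases: 1 -> 2.
  After removal, components: {0,1,2,3,4} {5}
New component count: 2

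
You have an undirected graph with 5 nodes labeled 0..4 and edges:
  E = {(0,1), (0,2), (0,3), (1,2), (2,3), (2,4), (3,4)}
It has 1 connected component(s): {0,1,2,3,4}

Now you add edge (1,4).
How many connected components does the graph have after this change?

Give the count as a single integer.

Answer: 1

Derivation:
Initial component count: 1
Add (1,4): endpoints already in same component. Count unchanged: 1.
New component count: 1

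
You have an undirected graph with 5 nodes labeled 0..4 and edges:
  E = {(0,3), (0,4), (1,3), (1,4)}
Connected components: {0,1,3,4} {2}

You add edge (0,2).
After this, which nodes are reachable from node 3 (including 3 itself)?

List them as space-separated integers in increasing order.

Answer: 0 1 2 3 4

Derivation:
Before: nodes reachable from 3: {0,1,3,4}
Adding (0,2): merges 3's component with another. Reachability grows.
After: nodes reachable from 3: {0,1,2,3,4}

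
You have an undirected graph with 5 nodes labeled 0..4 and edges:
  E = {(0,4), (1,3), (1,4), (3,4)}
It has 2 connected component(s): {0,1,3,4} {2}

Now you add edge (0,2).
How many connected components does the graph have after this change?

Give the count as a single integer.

Answer: 1

Derivation:
Initial component count: 2
Add (0,2): merges two components. Count decreases: 2 -> 1.
New component count: 1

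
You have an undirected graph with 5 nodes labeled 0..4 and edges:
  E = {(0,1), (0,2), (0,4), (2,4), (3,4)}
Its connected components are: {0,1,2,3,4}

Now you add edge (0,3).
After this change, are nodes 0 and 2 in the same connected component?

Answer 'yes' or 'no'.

Initial components: {0,1,2,3,4}
Adding edge (0,3): both already in same component {0,1,2,3,4}. No change.
New components: {0,1,2,3,4}
Are 0 and 2 in the same component? yes

Answer: yes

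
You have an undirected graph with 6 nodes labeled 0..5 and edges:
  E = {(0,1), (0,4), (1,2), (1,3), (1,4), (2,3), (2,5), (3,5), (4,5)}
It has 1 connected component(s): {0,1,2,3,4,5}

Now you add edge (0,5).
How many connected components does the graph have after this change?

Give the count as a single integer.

Answer: 1

Derivation:
Initial component count: 1
Add (0,5): endpoints already in same component. Count unchanged: 1.
New component count: 1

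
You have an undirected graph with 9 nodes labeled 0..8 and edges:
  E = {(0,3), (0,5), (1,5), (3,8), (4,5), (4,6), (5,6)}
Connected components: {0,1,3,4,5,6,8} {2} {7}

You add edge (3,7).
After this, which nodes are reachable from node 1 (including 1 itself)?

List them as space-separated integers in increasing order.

Before: nodes reachable from 1: {0,1,3,4,5,6,8}
Adding (3,7): merges 1's component with another. Reachability grows.
After: nodes reachable from 1: {0,1,3,4,5,6,7,8}

Answer: 0 1 3 4 5 6 7 8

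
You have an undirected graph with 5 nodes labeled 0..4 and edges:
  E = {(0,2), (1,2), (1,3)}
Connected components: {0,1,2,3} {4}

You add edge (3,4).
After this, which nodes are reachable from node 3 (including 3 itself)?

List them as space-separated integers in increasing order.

Answer: 0 1 2 3 4

Derivation:
Before: nodes reachable from 3: {0,1,2,3}
Adding (3,4): merges 3's component with another. Reachability grows.
After: nodes reachable from 3: {0,1,2,3,4}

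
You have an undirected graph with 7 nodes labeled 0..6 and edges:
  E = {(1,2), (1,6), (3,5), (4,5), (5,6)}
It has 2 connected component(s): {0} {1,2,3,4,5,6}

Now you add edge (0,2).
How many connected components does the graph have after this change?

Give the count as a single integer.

Answer: 1

Derivation:
Initial component count: 2
Add (0,2): merges two components. Count decreases: 2 -> 1.
New component count: 1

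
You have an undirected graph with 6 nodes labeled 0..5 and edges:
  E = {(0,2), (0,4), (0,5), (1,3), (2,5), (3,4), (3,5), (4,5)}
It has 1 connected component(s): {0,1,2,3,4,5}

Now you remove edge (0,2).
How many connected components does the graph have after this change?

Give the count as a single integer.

Initial component count: 1
Remove (0,2): not a bridge. Count unchanged: 1.
  After removal, components: {0,1,2,3,4,5}
New component count: 1

Answer: 1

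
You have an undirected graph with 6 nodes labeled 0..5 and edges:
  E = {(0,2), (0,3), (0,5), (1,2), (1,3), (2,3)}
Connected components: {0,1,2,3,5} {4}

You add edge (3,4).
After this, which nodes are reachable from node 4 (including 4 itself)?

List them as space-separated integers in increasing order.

Before: nodes reachable from 4: {4}
Adding (3,4): merges 4's component with another. Reachability grows.
After: nodes reachable from 4: {0,1,2,3,4,5}

Answer: 0 1 2 3 4 5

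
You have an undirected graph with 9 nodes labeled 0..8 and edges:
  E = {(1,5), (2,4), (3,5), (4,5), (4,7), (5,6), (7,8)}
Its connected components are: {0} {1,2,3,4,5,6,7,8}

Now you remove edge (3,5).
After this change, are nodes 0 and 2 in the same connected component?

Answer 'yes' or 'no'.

Answer: no

Derivation:
Initial components: {0} {1,2,3,4,5,6,7,8}
Removing edge (3,5): it was a bridge — component count 2 -> 3.
New components: {0} {1,2,4,5,6,7,8} {3}
Are 0 and 2 in the same component? no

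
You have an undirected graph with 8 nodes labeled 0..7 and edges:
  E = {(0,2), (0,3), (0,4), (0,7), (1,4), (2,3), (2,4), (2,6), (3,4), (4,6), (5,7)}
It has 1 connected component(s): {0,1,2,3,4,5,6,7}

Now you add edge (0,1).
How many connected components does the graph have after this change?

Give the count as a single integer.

Answer: 1

Derivation:
Initial component count: 1
Add (0,1): endpoints already in same component. Count unchanged: 1.
New component count: 1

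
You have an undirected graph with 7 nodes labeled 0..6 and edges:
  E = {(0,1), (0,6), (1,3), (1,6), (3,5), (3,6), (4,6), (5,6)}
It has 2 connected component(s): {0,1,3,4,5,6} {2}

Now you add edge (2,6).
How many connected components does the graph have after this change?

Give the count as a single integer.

Answer: 1

Derivation:
Initial component count: 2
Add (2,6): merges two components. Count decreases: 2 -> 1.
New component count: 1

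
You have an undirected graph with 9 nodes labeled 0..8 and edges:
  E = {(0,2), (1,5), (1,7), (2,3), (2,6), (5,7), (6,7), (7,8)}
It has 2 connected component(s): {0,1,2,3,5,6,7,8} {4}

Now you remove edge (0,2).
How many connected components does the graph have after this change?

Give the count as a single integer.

Answer: 3

Derivation:
Initial component count: 2
Remove (0,2): it was a bridge. Count increases: 2 -> 3.
  After removal, components: {0} {1,2,3,5,6,7,8} {4}
New component count: 3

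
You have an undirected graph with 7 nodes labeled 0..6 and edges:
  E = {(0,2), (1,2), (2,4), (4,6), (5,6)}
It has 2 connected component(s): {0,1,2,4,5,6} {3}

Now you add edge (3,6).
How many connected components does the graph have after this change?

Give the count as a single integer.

Answer: 1

Derivation:
Initial component count: 2
Add (3,6): merges two components. Count decreases: 2 -> 1.
New component count: 1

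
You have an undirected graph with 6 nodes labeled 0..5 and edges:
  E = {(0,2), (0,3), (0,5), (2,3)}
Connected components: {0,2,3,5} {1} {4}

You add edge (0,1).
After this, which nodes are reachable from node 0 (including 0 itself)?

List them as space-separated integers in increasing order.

Answer: 0 1 2 3 5

Derivation:
Before: nodes reachable from 0: {0,2,3,5}
Adding (0,1): merges 0's component with another. Reachability grows.
After: nodes reachable from 0: {0,1,2,3,5}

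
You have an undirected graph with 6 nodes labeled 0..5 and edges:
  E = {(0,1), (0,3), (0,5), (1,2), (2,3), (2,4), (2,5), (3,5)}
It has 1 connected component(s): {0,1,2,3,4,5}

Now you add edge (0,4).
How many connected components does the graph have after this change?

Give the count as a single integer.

Answer: 1

Derivation:
Initial component count: 1
Add (0,4): endpoints already in same component. Count unchanged: 1.
New component count: 1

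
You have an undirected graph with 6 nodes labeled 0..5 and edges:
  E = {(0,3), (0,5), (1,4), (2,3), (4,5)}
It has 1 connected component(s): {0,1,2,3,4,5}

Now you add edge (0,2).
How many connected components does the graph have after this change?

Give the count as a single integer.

Answer: 1

Derivation:
Initial component count: 1
Add (0,2): endpoints already in same component. Count unchanged: 1.
New component count: 1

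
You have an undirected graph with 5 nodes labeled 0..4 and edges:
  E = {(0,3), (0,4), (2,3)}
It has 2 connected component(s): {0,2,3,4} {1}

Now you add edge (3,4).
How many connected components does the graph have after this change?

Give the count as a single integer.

Answer: 2

Derivation:
Initial component count: 2
Add (3,4): endpoints already in same component. Count unchanged: 2.
New component count: 2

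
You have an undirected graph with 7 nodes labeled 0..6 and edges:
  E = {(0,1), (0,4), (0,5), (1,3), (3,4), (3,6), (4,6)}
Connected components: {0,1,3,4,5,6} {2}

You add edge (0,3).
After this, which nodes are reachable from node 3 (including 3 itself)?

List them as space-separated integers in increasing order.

Before: nodes reachable from 3: {0,1,3,4,5,6}
Adding (0,3): both endpoints already in same component. Reachability from 3 unchanged.
After: nodes reachable from 3: {0,1,3,4,5,6}

Answer: 0 1 3 4 5 6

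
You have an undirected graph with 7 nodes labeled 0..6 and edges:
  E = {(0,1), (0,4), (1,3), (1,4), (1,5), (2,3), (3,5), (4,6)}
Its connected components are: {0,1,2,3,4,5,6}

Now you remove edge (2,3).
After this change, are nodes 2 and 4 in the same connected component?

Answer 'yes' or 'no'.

Answer: no

Derivation:
Initial components: {0,1,2,3,4,5,6}
Removing edge (2,3): it was a bridge — component count 1 -> 2.
New components: {0,1,3,4,5,6} {2}
Are 2 and 4 in the same component? no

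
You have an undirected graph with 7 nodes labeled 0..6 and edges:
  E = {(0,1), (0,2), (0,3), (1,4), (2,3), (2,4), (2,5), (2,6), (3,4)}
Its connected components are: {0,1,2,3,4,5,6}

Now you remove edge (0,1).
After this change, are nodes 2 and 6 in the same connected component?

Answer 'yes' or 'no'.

Answer: yes

Derivation:
Initial components: {0,1,2,3,4,5,6}
Removing edge (0,1): not a bridge — component count unchanged at 1.
New components: {0,1,2,3,4,5,6}
Are 2 and 6 in the same component? yes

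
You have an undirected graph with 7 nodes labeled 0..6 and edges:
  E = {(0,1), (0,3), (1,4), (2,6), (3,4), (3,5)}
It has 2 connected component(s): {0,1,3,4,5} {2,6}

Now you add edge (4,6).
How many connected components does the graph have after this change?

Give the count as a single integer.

Initial component count: 2
Add (4,6): merges two components. Count decreases: 2 -> 1.
New component count: 1

Answer: 1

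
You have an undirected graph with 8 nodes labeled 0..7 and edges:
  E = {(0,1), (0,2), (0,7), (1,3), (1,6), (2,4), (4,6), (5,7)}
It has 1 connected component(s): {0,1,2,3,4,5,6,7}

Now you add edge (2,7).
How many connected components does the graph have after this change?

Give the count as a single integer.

Initial component count: 1
Add (2,7): endpoints already in same component. Count unchanged: 1.
New component count: 1

Answer: 1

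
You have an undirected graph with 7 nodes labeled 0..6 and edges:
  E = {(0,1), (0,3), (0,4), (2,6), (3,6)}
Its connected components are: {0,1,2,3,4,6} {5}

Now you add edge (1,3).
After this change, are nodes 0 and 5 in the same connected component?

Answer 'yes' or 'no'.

Answer: no

Derivation:
Initial components: {0,1,2,3,4,6} {5}
Adding edge (1,3): both already in same component {0,1,2,3,4,6}. No change.
New components: {0,1,2,3,4,6} {5}
Are 0 and 5 in the same component? no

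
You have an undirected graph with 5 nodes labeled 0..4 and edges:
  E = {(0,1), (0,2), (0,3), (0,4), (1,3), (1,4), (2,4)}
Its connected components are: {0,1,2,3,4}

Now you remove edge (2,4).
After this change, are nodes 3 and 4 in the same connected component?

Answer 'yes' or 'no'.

Initial components: {0,1,2,3,4}
Removing edge (2,4): not a bridge — component count unchanged at 1.
New components: {0,1,2,3,4}
Are 3 and 4 in the same component? yes

Answer: yes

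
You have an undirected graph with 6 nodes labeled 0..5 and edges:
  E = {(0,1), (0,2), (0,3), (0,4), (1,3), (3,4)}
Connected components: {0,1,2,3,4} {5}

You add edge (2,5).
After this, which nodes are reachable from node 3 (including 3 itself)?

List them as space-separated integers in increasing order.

Answer: 0 1 2 3 4 5

Derivation:
Before: nodes reachable from 3: {0,1,2,3,4}
Adding (2,5): merges 3's component with another. Reachability grows.
After: nodes reachable from 3: {0,1,2,3,4,5}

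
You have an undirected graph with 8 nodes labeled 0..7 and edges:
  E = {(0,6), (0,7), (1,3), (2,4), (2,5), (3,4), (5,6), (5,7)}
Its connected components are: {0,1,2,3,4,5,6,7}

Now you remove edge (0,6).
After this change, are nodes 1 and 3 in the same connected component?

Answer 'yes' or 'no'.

Initial components: {0,1,2,3,4,5,6,7}
Removing edge (0,6): not a bridge — component count unchanged at 1.
New components: {0,1,2,3,4,5,6,7}
Are 1 and 3 in the same component? yes

Answer: yes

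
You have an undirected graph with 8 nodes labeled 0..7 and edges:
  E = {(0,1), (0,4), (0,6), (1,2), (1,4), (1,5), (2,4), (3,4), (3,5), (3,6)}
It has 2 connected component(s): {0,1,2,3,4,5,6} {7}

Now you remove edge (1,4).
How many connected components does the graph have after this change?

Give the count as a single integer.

Answer: 2

Derivation:
Initial component count: 2
Remove (1,4): not a bridge. Count unchanged: 2.
  After removal, components: {0,1,2,3,4,5,6} {7}
New component count: 2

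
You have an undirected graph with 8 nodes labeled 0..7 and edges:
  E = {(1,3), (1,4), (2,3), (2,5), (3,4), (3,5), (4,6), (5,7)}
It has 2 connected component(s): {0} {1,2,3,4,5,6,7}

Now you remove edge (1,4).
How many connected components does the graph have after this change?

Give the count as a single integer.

Initial component count: 2
Remove (1,4): not a bridge. Count unchanged: 2.
  After removal, components: {0} {1,2,3,4,5,6,7}
New component count: 2

Answer: 2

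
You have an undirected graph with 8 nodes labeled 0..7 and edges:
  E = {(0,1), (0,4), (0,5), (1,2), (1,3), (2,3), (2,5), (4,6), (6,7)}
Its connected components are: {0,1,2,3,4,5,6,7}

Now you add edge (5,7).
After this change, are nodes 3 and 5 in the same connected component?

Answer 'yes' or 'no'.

Initial components: {0,1,2,3,4,5,6,7}
Adding edge (5,7): both already in same component {0,1,2,3,4,5,6,7}. No change.
New components: {0,1,2,3,4,5,6,7}
Are 3 and 5 in the same component? yes

Answer: yes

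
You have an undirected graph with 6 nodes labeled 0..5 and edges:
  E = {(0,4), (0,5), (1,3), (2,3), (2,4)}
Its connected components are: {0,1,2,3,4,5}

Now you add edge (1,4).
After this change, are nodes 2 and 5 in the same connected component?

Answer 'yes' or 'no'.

Answer: yes

Derivation:
Initial components: {0,1,2,3,4,5}
Adding edge (1,4): both already in same component {0,1,2,3,4,5}. No change.
New components: {0,1,2,3,4,5}
Are 2 and 5 in the same component? yes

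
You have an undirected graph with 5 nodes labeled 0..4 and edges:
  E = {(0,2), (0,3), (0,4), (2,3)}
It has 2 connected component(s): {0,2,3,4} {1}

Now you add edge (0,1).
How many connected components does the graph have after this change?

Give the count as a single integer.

Initial component count: 2
Add (0,1): merges two components. Count decreases: 2 -> 1.
New component count: 1

Answer: 1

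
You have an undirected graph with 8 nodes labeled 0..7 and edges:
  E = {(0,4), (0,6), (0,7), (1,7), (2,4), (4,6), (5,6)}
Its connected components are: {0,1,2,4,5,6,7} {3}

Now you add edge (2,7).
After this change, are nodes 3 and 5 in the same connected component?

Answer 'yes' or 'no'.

Answer: no

Derivation:
Initial components: {0,1,2,4,5,6,7} {3}
Adding edge (2,7): both already in same component {0,1,2,4,5,6,7}. No change.
New components: {0,1,2,4,5,6,7} {3}
Are 3 and 5 in the same component? no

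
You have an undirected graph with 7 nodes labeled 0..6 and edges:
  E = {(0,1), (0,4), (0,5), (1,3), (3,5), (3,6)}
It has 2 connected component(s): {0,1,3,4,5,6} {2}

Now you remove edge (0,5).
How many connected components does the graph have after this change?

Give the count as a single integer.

Initial component count: 2
Remove (0,5): not a bridge. Count unchanged: 2.
  After removal, components: {0,1,3,4,5,6} {2}
New component count: 2

Answer: 2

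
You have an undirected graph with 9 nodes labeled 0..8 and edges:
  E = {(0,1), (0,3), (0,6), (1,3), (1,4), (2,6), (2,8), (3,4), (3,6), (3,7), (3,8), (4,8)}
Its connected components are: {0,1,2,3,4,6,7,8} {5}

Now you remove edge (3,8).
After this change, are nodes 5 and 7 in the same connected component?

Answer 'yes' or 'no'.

Initial components: {0,1,2,3,4,6,7,8} {5}
Removing edge (3,8): not a bridge — component count unchanged at 2.
New components: {0,1,2,3,4,6,7,8} {5}
Are 5 and 7 in the same component? no

Answer: no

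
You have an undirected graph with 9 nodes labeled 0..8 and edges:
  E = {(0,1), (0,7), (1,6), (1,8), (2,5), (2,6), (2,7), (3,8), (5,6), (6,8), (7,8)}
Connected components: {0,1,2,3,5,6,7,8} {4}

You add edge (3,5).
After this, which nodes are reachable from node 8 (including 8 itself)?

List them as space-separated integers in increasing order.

Before: nodes reachable from 8: {0,1,2,3,5,6,7,8}
Adding (3,5): both endpoints already in same component. Reachability from 8 unchanged.
After: nodes reachable from 8: {0,1,2,3,5,6,7,8}

Answer: 0 1 2 3 5 6 7 8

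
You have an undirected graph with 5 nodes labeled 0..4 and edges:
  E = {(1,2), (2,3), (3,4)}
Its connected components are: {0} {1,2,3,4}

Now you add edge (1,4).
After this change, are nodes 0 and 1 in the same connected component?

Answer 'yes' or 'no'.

Answer: no

Derivation:
Initial components: {0} {1,2,3,4}
Adding edge (1,4): both already in same component {1,2,3,4}. No change.
New components: {0} {1,2,3,4}
Are 0 and 1 in the same component? no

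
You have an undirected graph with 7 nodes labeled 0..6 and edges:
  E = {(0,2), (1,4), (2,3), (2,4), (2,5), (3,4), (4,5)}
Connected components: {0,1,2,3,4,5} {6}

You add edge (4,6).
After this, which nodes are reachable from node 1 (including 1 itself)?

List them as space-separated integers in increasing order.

Before: nodes reachable from 1: {0,1,2,3,4,5}
Adding (4,6): merges 1's component with another. Reachability grows.
After: nodes reachable from 1: {0,1,2,3,4,5,6}

Answer: 0 1 2 3 4 5 6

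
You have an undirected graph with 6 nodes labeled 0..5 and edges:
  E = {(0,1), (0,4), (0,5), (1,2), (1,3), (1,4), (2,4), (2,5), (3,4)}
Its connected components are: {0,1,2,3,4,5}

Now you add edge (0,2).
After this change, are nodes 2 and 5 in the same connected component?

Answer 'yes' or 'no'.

Initial components: {0,1,2,3,4,5}
Adding edge (0,2): both already in same component {0,1,2,3,4,5}. No change.
New components: {0,1,2,3,4,5}
Are 2 and 5 in the same component? yes

Answer: yes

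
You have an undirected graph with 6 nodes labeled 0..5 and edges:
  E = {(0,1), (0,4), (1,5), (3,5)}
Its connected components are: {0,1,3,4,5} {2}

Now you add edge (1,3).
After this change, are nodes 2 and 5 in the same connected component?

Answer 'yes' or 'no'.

Answer: no

Derivation:
Initial components: {0,1,3,4,5} {2}
Adding edge (1,3): both already in same component {0,1,3,4,5}. No change.
New components: {0,1,3,4,5} {2}
Are 2 and 5 in the same component? no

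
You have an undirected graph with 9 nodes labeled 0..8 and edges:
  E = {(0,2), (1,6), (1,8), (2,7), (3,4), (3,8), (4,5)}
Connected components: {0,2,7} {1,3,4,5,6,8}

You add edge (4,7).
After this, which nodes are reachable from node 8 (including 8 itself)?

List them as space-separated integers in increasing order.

Before: nodes reachable from 8: {1,3,4,5,6,8}
Adding (4,7): merges 8's component with another. Reachability grows.
After: nodes reachable from 8: {0,1,2,3,4,5,6,7,8}

Answer: 0 1 2 3 4 5 6 7 8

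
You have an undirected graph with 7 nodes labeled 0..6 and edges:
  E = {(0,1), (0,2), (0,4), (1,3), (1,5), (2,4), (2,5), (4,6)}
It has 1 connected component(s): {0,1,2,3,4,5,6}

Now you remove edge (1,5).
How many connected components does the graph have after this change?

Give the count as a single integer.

Answer: 1

Derivation:
Initial component count: 1
Remove (1,5): not a bridge. Count unchanged: 1.
  After removal, components: {0,1,2,3,4,5,6}
New component count: 1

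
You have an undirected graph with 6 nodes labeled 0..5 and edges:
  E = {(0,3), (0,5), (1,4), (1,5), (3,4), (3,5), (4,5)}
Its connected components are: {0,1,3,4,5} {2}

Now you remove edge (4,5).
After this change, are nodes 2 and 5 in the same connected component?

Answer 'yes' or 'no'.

Answer: no

Derivation:
Initial components: {0,1,3,4,5} {2}
Removing edge (4,5): not a bridge — component count unchanged at 2.
New components: {0,1,3,4,5} {2}
Are 2 and 5 in the same component? no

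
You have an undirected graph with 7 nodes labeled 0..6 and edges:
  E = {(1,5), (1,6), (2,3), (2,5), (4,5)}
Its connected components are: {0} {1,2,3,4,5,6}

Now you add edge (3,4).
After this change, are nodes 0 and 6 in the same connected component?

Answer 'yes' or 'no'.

Initial components: {0} {1,2,3,4,5,6}
Adding edge (3,4): both already in same component {1,2,3,4,5,6}. No change.
New components: {0} {1,2,3,4,5,6}
Are 0 and 6 in the same component? no

Answer: no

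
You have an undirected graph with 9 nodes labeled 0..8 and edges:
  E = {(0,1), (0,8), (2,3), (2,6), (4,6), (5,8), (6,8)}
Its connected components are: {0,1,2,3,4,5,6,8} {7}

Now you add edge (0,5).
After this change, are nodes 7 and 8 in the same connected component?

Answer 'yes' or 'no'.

Initial components: {0,1,2,3,4,5,6,8} {7}
Adding edge (0,5): both already in same component {0,1,2,3,4,5,6,8}. No change.
New components: {0,1,2,3,4,5,6,8} {7}
Are 7 and 8 in the same component? no

Answer: no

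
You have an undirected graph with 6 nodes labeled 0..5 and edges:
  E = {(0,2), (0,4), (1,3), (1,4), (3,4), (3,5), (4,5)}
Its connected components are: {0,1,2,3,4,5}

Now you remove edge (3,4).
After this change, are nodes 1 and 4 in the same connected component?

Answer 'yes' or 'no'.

Answer: yes

Derivation:
Initial components: {0,1,2,3,4,5}
Removing edge (3,4): not a bridge — component count unchanged at 1.
New components: {0,1,2,3,4,5}
Are 1 and 4 in the same component? yes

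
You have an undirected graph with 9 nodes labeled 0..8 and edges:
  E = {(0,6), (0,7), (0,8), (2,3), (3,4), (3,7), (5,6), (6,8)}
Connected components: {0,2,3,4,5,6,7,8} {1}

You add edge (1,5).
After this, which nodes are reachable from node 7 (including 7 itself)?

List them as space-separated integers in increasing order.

Before: nodes reachable from 7: {0,2,3,4,5,6,7,8}
Adding (1,5): merges 7's component with another. Reachability grows.
After: nodes reachable from 7: {0,1,2,3,4,5,6,7,8}

Answer: 0 1 2 3 4 5 6 7 8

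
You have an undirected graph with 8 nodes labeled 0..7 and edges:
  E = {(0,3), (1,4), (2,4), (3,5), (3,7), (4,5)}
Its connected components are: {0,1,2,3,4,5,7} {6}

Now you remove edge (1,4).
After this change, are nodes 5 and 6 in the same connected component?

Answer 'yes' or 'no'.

Answer: no

Derivation:
Initial components: {0,1,2,3,4,5,7} {6}
Removing edge (1,4): it was a bridge — component count 2 -> 3.
New components: {0,2,3,4,5,7} {1} {6}
Are 5 and 6 in the same component? no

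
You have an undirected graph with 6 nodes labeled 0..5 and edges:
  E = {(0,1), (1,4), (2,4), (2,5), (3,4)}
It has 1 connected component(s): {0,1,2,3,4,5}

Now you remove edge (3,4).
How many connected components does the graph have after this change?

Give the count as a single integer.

Answer: 2

Derivation:
Initial component count: 1
Remove (3,4): it was a bridge. Count increases: 1 -> 2.
  After removal, components: {0,1,2,4,5} {3}
New component count: 2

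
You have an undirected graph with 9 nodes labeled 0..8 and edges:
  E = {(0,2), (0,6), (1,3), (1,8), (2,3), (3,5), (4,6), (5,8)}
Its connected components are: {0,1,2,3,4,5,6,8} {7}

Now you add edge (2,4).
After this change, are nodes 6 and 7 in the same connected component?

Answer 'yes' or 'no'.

Answer: no

Derivation:
Initial components: {0,1,2,3,4,5,6,8} {7}
Adding edge (2,4): both already in same component {0,1,2,3,4,5,6,8}. No change.
New components: {0,1,2,3,4,5,6,8} {7}
Are 6 and 7 in the same component? no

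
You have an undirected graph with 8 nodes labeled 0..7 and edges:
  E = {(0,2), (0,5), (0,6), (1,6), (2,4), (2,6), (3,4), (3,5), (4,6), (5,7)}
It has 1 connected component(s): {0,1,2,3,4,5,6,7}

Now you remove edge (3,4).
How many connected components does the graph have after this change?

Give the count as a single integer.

Initial component count: 1
Remove (3,4): not a bridge. Count unchanged: 1.
  After removal, components: {0,1,2,3,4,5,6,7}
New component count: 1

Answer: 1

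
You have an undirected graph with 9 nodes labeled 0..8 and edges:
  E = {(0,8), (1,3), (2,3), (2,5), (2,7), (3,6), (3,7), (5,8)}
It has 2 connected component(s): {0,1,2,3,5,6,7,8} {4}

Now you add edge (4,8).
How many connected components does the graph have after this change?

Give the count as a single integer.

Answer: 1

Derivation:
Initial component count: 2
Add (4,8): merges two components. Count decreases: 2 -> 1.
New component count: 1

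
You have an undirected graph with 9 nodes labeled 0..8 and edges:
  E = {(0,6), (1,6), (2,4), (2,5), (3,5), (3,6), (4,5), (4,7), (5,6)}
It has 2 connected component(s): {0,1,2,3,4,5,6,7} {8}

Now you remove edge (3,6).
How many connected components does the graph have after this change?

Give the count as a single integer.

Initial component count: 2
Remove (3,6): not a bridge. Count unchanged: 2.
  After removal, components: {0,1,2,3,4,5,6,7} {8}
New component count: 2

Answer: 2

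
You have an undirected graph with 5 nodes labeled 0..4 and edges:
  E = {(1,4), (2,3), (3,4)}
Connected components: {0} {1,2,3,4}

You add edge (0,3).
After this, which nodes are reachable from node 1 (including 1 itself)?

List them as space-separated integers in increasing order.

Answer: 0 1 2 3 4

Derivation:
Before: nodes reachable from 1: {1,2,3,4}
Adding (0,3): merges 1's component with another. Reachability grows.
After: nodes reachable from 1: {0,1,2,3,4}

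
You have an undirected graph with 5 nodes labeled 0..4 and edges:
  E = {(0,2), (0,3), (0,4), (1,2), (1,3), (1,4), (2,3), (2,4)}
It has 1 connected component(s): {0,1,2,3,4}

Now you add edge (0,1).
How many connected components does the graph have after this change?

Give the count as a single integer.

Initial component count: 1
Add (0,1): endpoints already in same component. Count unchanged: 1.
New component count: 1

Answer: 1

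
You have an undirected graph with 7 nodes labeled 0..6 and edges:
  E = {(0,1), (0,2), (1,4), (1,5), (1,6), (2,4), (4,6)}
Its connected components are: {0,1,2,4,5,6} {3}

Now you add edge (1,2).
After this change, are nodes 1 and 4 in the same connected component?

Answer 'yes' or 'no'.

Answer: yes

Derivation:
Initial components: {0,1,2,4,5,6} {3}
Adding edge (1,2): both already in same component {0,1,2,4,5,6}. No change.
New components: {0,1,2,4,5,6} {3}
Are 1 and 4 in the same component? yes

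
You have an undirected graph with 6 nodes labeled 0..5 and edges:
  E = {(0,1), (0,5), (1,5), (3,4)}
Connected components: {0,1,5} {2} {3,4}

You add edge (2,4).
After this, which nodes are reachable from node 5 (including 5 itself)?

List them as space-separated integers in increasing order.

Answer: 0 1 5

Derivation:
Before: nodes reachable from 5: {0,1,5}
Adding (2,4): merges two components, but neither contains 5. Reachability from 5 unchanged.
After: nodes reachable from 5: {0,1,5}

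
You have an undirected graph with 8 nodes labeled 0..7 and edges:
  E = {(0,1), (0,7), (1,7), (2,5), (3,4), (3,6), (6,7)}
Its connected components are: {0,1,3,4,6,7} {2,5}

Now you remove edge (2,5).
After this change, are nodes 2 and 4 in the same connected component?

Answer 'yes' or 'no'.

Initial components: {0,1,3,4,6,7} {2,5}
Removing edge (2,5): it was a bridge — component count 2 -> 3.
New components: {0,1,3,4,6,7} {2} {5}
Are 2 and 4 in the same component? no

Answer: no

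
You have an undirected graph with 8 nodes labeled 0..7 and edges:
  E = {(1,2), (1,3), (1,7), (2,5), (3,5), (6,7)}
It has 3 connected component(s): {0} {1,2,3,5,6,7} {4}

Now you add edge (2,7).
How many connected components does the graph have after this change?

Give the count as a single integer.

Answer: 3

Derivation:
Initial component count: 3
Add (2,7): endpoints already in same component. Count unchanged: 3.
New component count: 3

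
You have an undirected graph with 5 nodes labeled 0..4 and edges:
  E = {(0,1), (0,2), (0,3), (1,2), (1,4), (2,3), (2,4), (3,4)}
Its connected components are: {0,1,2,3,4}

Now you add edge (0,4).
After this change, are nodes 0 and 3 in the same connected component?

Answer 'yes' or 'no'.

Initial components: {0,1,2,3,4}
Adding edge (0,4): both already in same component {0,1,2,3,4}. No change.
New components: {0,1,2,3,4}
Are 0 and 3 in the same component? yes

Answer: yes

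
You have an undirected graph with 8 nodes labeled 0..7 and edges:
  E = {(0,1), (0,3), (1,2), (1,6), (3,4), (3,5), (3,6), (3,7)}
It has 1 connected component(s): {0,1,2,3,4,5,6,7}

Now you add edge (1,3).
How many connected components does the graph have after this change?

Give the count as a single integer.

Initial component count: 1
Add (1,3): endpoints already in same component. Count unchanged: 1.
New component count: 1

Answer: 1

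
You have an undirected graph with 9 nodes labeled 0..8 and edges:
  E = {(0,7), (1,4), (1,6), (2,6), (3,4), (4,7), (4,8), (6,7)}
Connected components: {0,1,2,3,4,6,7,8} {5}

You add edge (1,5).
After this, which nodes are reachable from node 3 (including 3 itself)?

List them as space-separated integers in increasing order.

Answer: 0 1 2 3 4 5 6 7 8

Derivation:
Before: nodes reachable from 3: {0,1,2,3,4,6,7,8}
Adding (1,5): merges 3's component with another. Reachability grows.
After: nodes reachable from 3: {0,1,2,3,4,5,6,7,8}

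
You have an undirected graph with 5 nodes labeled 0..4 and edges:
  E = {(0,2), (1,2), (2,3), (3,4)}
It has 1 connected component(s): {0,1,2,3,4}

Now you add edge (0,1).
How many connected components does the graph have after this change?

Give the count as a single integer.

Initial component count: 1
Add (0,1): endpoints already in same component. Count unchanged: 1.
New component count: 1

Answer: 1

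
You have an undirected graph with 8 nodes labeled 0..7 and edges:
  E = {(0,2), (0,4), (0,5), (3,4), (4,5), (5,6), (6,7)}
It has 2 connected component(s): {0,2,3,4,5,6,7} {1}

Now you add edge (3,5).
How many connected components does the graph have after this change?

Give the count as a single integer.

Answer: 2

Derivation:
Initial component count: 2
Add (3,5): endpoints already in same component. Count unchanged: 2.
New component count: 2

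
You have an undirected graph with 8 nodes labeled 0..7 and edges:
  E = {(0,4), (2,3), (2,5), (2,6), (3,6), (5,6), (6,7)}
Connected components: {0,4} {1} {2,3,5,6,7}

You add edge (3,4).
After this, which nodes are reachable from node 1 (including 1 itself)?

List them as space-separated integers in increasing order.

Answer: 1

Derivation:
Before: nodes reachable from 1: {1}
Adding (3,4): merges two components, but neither contains 1. Reachability from 1 unchanged.
After: nodes reachable from 1: {1}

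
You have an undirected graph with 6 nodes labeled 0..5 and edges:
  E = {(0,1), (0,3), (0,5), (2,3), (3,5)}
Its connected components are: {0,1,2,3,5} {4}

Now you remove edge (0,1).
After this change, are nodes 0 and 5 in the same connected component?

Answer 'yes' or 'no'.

Answer: yes

Derivation:
Initial components: {0,1,2,3,5} {4}
Removing edge (0,1): it was a bridge — component count 2 -> 3.
New components: {0,2,3,5} {1} {4}
Are 0 and 5 in the same component? yes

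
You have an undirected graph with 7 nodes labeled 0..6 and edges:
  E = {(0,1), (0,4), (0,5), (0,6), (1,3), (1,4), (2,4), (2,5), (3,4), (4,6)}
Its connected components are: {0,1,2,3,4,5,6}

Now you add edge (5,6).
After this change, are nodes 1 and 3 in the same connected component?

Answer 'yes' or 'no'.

Initial components: {0,1,2,3,4,5,6}
Adding edge (5,6): both already in same component {0,1,2,3,4,5,6}. No change.
New components: {0,1,2,3,4,5,6}
Are 1 and 3 in the same component? yes

Answer: yes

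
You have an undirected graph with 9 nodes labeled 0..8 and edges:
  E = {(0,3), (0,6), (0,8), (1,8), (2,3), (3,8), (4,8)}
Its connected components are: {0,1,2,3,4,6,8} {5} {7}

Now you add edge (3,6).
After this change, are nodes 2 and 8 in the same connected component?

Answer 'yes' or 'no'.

Initial components: {0,1,2,3,4,6,8} {5} {7}
Adding edge (3,6): both already in same component {0,1,2,3,4,6,8}. No change.
New components: {0,1,2,3,4,6,8} {5} {7}
Are 2 and 8 in the same component? yes

Answer: yes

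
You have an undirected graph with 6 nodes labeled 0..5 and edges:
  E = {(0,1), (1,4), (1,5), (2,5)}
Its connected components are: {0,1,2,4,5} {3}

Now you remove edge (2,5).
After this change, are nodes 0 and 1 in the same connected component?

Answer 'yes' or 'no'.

Initial components: {0,1,2,4,5} {3}
Removing edge (2,5): it was a bridge — component count 2 -> 3.
New components: {0,1,4,5} {2} {3}
Are 0 and 1 in the same component? yes

Answer: yes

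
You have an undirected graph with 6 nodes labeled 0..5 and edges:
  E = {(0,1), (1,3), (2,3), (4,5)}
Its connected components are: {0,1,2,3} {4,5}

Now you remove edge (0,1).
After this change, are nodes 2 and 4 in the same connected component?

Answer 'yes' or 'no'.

Answer: no

Derivation:
Initial components: {0,1,2,3} {4,5}
Removing edge (0,1): it was a bridge — component count 2 -> 3.
New components: {0} {1,2,3} {4,5}
Are 2 and 4 in the same component? no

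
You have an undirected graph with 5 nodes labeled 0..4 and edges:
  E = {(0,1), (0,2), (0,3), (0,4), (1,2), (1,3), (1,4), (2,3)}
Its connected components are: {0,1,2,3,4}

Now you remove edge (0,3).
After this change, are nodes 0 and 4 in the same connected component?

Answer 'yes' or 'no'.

Initial components: {0,1,2,3,4}
Removing edge (0,3): not a bridge — component count unchanged at 1.
New components: {0,1,2,3,4}
Are 0 and 4 in the same component? yes

Answer: yes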